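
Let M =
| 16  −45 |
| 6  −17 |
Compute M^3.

[[46, −135], [18, −53]]

tr M = −1 and det M = −2, so the characteristic polynomial is λ² − (−1)λ + (−2) with roots −2 and 1.
Eigenvectors give P = [[−5, 3], [−2, 1]] with P⁻¹ = [[1, −3], [2, −5]], and M = P·diag(−2, 1)·P⁻¹.
Then M^3 = P·diag(−8, 1)·P⁻¹ = [[40, 3], [16, 1]] · [[1, −3], [2, −5]] = [[46, −135], [18, −53]].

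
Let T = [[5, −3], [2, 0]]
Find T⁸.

[[19171, −18915], [12610, −12354]]

tr T = 5 and det T = 6, so the characteristic polynomial is λ² − (5)λ + (6) with roots 3 and 2.
Eigenvectors give P = [[3, −1], [2, −1]] with P⁻¹ = [[1, −1], [2, −3]], and T = P·diag(3, 2)·P⁻¹.
Then T⁸ = P·diag(6561, 256)·P⁻¹ = [[19683, −256], [13122, −256]] · [[1, −1], [2, −3]] = [[19171, −18915], [12610, −12354]].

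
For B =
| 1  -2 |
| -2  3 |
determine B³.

[[21, -34], [-34, 55]]

B² = [[5, -8], [-8, 13]]
B³ = [[21, -34], [-34, 55]]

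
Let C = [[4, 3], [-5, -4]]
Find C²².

[[1, 0], [0, 1]]

C² = I (check: tr C = 0 and det C = -1), so C²² = I since 22 is even.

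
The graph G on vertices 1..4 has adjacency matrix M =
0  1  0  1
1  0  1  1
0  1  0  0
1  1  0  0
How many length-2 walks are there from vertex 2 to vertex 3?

The number of length-2 walks from vertex 2 to vertex 3 is entry (2,3) of M^2, where M is the adjacency matrix.
M^2 = [[2, 1, 1, 1], [1, 3, 0, 1], [1, 0, 1, 1], [1, 1, 1, 2]]

0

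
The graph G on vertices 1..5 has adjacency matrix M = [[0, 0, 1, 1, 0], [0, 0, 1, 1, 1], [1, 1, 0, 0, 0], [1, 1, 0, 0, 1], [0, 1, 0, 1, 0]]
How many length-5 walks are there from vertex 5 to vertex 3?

14

The number of length-5 walks from vertex 5 to vertex 3 is entry (5,3) of M⁵, where M is the adjacency matrix.
M² = [[2, 2, 0, 0, 1], [2, 3, 0, 1, 1], [0, 0, 2, 2, 1], [0, 1, 2, 3, 1], [1, 1, 1, 1, 2]]
M³ = [[0, 1, 4, 5, 2], [1, 2, 5, 6, 4], [4, 5, 0, 1, 2], [5, 6, 1, 2, 4], [2, 4, 2, 4, 2]]
M⁴ = [[9, 11, 1, 3, 6], [11, 15, 3, 7, 8], [1, 3, 9, 11, 6], [3, 7, 11, 15, 8], [6, 8, 6, 8, 8]]
M⁵ = [[4, 10, 20, 26, 14], [10, 18, 26, 34, 22], [20, 26, 4, 10, 14], [26, 34, 10, 18, 22], [14, 22, 14, 22, 16]]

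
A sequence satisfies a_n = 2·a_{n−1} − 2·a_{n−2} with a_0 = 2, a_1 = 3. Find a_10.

With companion matrix A = [[2, −2], [1, 0]], [a_n, a_{n−1}]ᵀ = A·[a_{n−1}, a_{n−2}]ᵀ, so [a_10, a_9]ᵀ = A⁹·[a_1, a_0]ᵀ.
A⁹ = [[32, −32], [16, 0]], giving [a_10, a_9]ᵀ = [[32], [48]].

32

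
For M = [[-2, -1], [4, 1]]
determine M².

[[0, 1], [-4, -3]]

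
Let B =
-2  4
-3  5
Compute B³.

[[-20, 28], [-21, 29]]

tr B = 3 and det B = 2, so the characteristic polynomial is λ² − (3)λ + (2) with roots 1 and 2.
Eigenvectors give P = [[4, 1], [3, 1]] with P⁻¹ = [[1, -1], [-3, 4]], and B = P·diag(1, 2)·P⁻¹.
Then B³ = P·diag(1, 8)·P⁻¹ = [[4, 8], [3, 8]] · [[1, -1], [-3, 4]] = [[-20, 28], [-21, 29]].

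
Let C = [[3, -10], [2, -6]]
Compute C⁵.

[[123, -310], [62, -156]]

tr C = -3 and det C = 2, so the characteristic polynomial is λ² − (-3)λ + (2) with roots -1 and -2.
Eigenvectors give P = [[5, 2], [2, 1]] with P⁻¹ = [[1, -2], [-2, 5]], and C = P·diag(-1, -2)·P⁻¹.
Then C⁵ = P·diag(-1, -32)·P⁻¹ = [[-5, -64], [-2, -32]] · [[1, -2], [-2, 5]] = [[123, -310], [62, -156]].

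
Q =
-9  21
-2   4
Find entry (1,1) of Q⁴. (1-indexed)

471

tr Q = -5 and det Q = 6, so the characteristic polynomial is λ² − (-5)λ + (6) with roots -2 and -3.
Eigenvectors give P = [[3, 7], [1, 2]] with P⁻¹ = [[-2, 7], [1, -3]], and Q = P·diag(-2, -3)·P⁻¹.
Then Q⁴ = P·diag(16, 81)·P⁻¹ = [[48, 567], [16, 162]] · [[-2, 7], [1, -3]] = [[471, -1365], [130, -374]].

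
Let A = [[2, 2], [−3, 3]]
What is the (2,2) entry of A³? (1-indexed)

−21

A² = [[−2, 10], [−15, 3]]
A³ = [[−34, 26], [−39, −21]]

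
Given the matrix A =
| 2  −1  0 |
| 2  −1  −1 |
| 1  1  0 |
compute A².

[[2, −1, 1], [1, −2, 1], [4, −2, −1]]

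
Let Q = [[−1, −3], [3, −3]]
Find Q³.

[[44, −12], [12, 36]]

Q² = [[−8, 12], [−12, 0]]
Q³ = [[44, −12], [12, 36]]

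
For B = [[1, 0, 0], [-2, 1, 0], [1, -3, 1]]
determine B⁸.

B = I + N where N = [[0, 0, 0], [-2, 0, 0], [1, -3, 0]] is strictly lower-triangular, so N³ = 0.
(I + N)⁸ = I + 8·N + 28·N² = [[1, 0, 0], [-16, 1, 0], [176, -24, 1]].

[[1, 0, 0], [-16, 1, 0], [176, -24, 1]]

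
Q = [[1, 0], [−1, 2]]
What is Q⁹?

[[1, 0], [−511, 512]]

tr Q = 3 and det Q = 2, so the characteristic polynomial is λ² − (3)λ + (2) with roots 2 and 1.
Eigenvectors give P = [[0, −1], [−1, −1]] with P⁻¹ = [[1, −1], [−1, 0]], and Q = P·diag(2, 1)·P⁻¹.
Then Q⁹ = P·diag(512, 1)·P⁻¹ = [[0, −1], [−512, −1]] · [[1, −1], [−1, 0]] = [[1, 0], [−511, 512]].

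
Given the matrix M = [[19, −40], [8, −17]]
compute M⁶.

[[3641, −7280], [1456, −2911]]

tr M = 2 and det M = −3, so the characteristic polynomial is λ² − (2)λ + (−3) with roots 3 and −1.
Eigenvectors give P = [[5, 2], [2, 1]] with P⁻¹ = [[1, −2], [−2, 5]], and M = P·diag(3, −1)·P⁻¹.
Then M⁶ = P·diag(729, 1)·P⁻¹ = [[3645, 2], [1458, 1]] · [[1, −2], [−2, 5]] = [[3641, −7280], [1456, −2911]].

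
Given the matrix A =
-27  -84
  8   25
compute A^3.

tr A = -2 and det A = -3, so the characteristic polynomial is λ² − (-2)λ + (-3) with roots 1 and -3.
Eigenvectors give P = [[-3, -7], [1, 2]] with P⁻¹ = [[2, 7], [-1, -3]], and A = P·diag(1, -3)·P⁻¹.
Then A^3 = P·diag(1, -27)·P⁻¹ = [[-3, 189], [1, -54]] · [[2, 7], [-1, -3]] = [[-195, -588], [56, 169]].

[[-195, -588], [56, 169]]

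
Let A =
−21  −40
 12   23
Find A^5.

[[−1221, −2440], [732, 1463]]

tr A = 2 and det A = −3, so the characteristic polynomial is λ² − (2)λ + (−3) with roots 3 and −1.
Eigenvectors give P = [[−5, −2], [3, 1]] with P⁻¹ = [[1, 2], [−3, −5]], and A = P·diag(3, −1)·P⁻¹.
Then A^5 = P·diag(243, −1)·P⁻¹ = [[−1215, 2], [729, −1]] · [[1, 2], [−3, −5]] = [[−1221, −2440], [732, 1463]].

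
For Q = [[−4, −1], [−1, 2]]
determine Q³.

Q² = [[17, 2], [2, 5]]
Q³ = [[−70, −13], [−13, 8]]

[[−70, −13], [−13, 8]]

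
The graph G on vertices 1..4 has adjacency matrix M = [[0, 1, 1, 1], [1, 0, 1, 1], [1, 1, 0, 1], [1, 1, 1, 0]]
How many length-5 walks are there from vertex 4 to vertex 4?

The number of length-5 walks from vertex 4 to vertex 4 is entry (4,4) of M⁵, where M is the adjacency matrix.
M² = [[3, 2, 2, 2], [2, 3, 2, 2], [2, 2, 3, 2], [2, 2, 2, 3]]
M³ = [[6, 7, 7, 7], [7, 6, 7, 7], [7, 7, 6, 7], [7, 7, 7, 6]]
M⁴ = [[21, 20, 20, 20], [20, 21, 20, 20], [20, 20, 21, 20], [20, 20, 20, 21]]
M⁵ = [[60, 61, 61, 61], [61, 60, 61, 61], [61, 61, 60, 61], [61, 61, 61, 60]]

60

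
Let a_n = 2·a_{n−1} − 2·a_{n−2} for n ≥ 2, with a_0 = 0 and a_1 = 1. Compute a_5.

With companion matrix M = [[2, −2], [1, 0]], [a_n, a_{n−1}]ᵀ = M·[a_{n−1}, a_{n−2}]ᵀ, so [a_5, a_4]ᵀ = M⁴·[a_1, a_0]ᵀ.
M⁴ = [[−4, 0], [0, −4]], giving [a_5, a_4]ᵀ = [[−4], [0]].

−4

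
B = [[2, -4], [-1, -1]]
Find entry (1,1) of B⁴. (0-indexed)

B² = [[8, -4], [-1, 5]]
B³ = [[20, -28], [-7, -1]]
B⁴ = [[68, -52], [-13, 29]]

29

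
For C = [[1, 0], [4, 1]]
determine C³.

C = I + N where N = [[0, 0], [4, 0]] is strictly lower-triangular, so N² = 0.
(I + N)³ = I + 3·N = [[1, 0], [12, 1]].

[[1, 0], [12, 1]]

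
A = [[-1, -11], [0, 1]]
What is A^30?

A² = I (check: tr A = 0 and det A = -1), so A^30 = I since 30 is even.

[[1, 0], [0, 1]]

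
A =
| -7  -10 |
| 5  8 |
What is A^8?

tr A = 1 and det A = -6, so the characteristic polynomial is λ² − (1)λ + (-6) with roots 3 and -2.
Eigenvectors give P = [[-1, -2], [1, 1]] with P⁻¹ = [[1, 2], [-1, -1]], and A = P·diag(3, -2)·P⁻¹.
Then A^8 = P·diag(6561, 256)·P⁻¹ = [[-6561, -512], [6561, 256]] · [[1, 2], [-1, -1]] = [[-6049, -12610], [6305, 12866]].

[[-6049, -12610], [6305, 12866]]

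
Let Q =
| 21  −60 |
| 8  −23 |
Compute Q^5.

tr Q = −2 and det Q = −3, so the characteristic polynomial is λ² − (−2)λ + (−3) with roots −3 and 1.
Eigenvectors give P = [[−5, 3], [−2, 1]] with P⁻¹ = [[1, −3], [2, −5]], and Q = P·diag(−3, 1)·P⁻¹.
Then Q^5 = P·diag(−243, 1)·P⁻¹ = [[1215, 3], [486, 1]] · [[1, −3], [2, −5]] = [[1221, −3660], [488, −1463]].

[[1221, −3660], [488, −1463]]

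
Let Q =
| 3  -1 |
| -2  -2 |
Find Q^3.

Q^2 = [[11, -1], [-2, 6]]
Q^3 = [[35, -9], [-18, -10]]

[[35, -9], [-18, -10]]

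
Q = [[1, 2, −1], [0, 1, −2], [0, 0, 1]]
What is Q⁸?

[[1, 16, −120], [0, 1, −16], [0, 0, 1]]

Q = I + N where N = [[0, 2, −1], [0, 0, −2], [0, 0, 0]] is strictly upper-triangular, so N³ = 0.
(I + N)⁸ = I + 8·N + 28·N² = [[1, 16, −120], [0, 1, −16], [0, 0, 1]].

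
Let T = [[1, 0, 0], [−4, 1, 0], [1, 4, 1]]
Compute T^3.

[[1, 0, 0], [−12, 1, 0], [−45, 12, 1]]

T = I + N where N = [[0, 0, 0], [−4, 0, 0], [1, 4, 0]] is strictly lower-triangular, so N^3 = 0.
(I + N)^3 = I + 3·N + 3·N^2 = [[1, 0, 0], [−12, 1, 0], [−45, 12, 1]].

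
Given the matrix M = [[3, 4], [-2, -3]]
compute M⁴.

M² = I (check: tr M = 0 and det M = -1), so M⁴ = I since 4 is even.

[[1, 0], [0, 1]]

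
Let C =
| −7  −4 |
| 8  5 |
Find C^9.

[[−39367, −19684], [39368, 19685]]

tr C = −2 and det C = −3, so the characteristic polynomial is λ² − (−2)λ + (−3) with roots 1 and −3.
Eigenvectors give P = [[−1, −1], [2, 1]] with P⁻¹ = [[1, 1], [−2, −1]], and C = P·diag(1, −3)·P⁻¹.
Then C^9 = P·diag(1, −19683)·P⁻¹ = [[−1, 19683], [2, −19683]] · [[1, 1], [−2, −1]] = [[−39367, −19684], [39368, 19685]].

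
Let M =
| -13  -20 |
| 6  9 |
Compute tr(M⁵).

-244

tr M = -4 and det M = 3, so the characteristic polynomial is λ² − (-4)λ + (3) with roots -1 and -3.
Eigenvectors give P = [[-5, -2], [3, 1]] with P⁻¹ = [[1, 2], [-3, -5]], and M = P·diag(-1, -3)·P⁻¹.
Then M⁵ = P·diag(-1, -243)·P⁻¹ = [[5, 486], [-3, -243]] · [[1, 2], [-3, -5]] = [[-1453, -2420], [726, 1209]].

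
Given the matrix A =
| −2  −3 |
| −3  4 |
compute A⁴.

A² = [[13, −6], [−6, 25]]
A³ = [[−8, −63], [−63, 118]]
A⁴ = [[205, −228], [−228, 661]]

[[205, −228], [−228, 661]]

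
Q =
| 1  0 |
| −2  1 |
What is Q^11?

Q = I + N where N = [[0, 0], [−2, 0]] is strictly lower-triangular, so N^2 = 0.
(I + N)^11 = I + 11·N = [[1, 0], [−22, 1]].

[[1, 0], [−22, 1]]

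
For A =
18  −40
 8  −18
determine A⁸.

tr A = 0 and det A = −4, so the characteristic polynomial is λ² − (0)λ + (−4) with roots −2 and 2.
Eigenvectors give P = [[2, 5], [1, 2]] with P⁻¹ = [[−2, 5], [1, −2]], and A = P·diag(−2, 2)·P⁻¹.
Then A⁸ = P·diag(256, 256)·P⁻¹ = [[512, 1280], [256, 512]] · [[−2, 5], [1, −2]] = [[256, 0], [0, 256]].

[[256, 0], [0, 256]]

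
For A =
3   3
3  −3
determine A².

[[18, 0], [0, 18]]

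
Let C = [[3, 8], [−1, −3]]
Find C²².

C² = I (check: tr C = 0 and det C = −1), so C²² = I since 22 is even.

[[1, 0], [0, 1]]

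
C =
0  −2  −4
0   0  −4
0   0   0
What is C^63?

[[0, 0, 0], [0, 0, 0], [0, 0, 0]]

C is strictly triangular, hence nilpotent: C^3 = 0, so C^63 = 0.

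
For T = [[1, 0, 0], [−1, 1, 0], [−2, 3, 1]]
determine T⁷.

[[1, 0, 0], [−7, 1, 0], [−77, 21, 1]]

T = I + N where N = [[0, 0, 0], [−1, 0, 0], [−2, 3, 0]] is strictly lower-triangular, so N³ = 0.
(I + N)⁷ = I + 7·N + 21·N² = [[1, 0, 0], [−7, 1, 0], [−77, 21, 1]].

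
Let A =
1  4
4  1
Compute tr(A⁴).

706

A² = [[17, 8], [8, 17]]
A³ = [[49, 76], [76, 49]]
A⁴ = [[353, 272], [272, 353]]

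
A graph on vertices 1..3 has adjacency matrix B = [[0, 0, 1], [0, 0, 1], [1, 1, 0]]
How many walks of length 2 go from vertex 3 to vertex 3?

2

The number of length-2 walks from vertex 3 to vertex 3 is entry (3,3) of B², where B is the adjacency matrix.
B² = [[1, 1, 0], [1, 1, 0], [0, 0, 2]]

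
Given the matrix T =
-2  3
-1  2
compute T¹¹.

T² = I (check: tr T = 0 and det T = -1), so T¹¹ = T since 11 is odd.

[[-2, 3], [-1, 2]]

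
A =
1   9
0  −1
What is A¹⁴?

[[1, 0], [0, 1]]

A² = I (check: tr A = 0 and det A = −1), so A¹⁴ = I since 14 is even.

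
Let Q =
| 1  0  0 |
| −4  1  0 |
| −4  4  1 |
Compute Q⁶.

[[1, 0, 0], [−24, 1, 0], [−264, 24, 1]]

Q = I + N where N = [[0, 0, 0], [−4, 0, 0], [−4, 4, 0]] is strictly lower-triangular, so N³ = 0.
(I + N)⁶ = I + 6·N + 15·N² = [[1, 0, 0], [−24, 1, 0], [−264, 24, 1]].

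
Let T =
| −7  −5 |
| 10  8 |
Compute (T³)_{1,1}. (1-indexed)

−43

tr T = 1 and det T = −6, so the characteristic polynomial is λ² − (1)λ + (−6) with roots 3 and −2.
Eigenvectors give P = [[1, 1], [−2, −1]] with P⁻¹ = [[−1, −1], [2, 1]], and T = P·diag(3, −2)·P⁻¹.
Then T³ = P·diag(27, −8)·P⁻¹ = [[27, −8], [−54, 8]] · [[−1, −1], [2, 1]] = [[−43, −35], [70, 62]].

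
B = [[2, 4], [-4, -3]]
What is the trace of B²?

-19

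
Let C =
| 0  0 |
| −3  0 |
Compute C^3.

[[0, 0], [0, 0]]

C is strictly triangular, hence nilpotent: C^2 = 0, so C^3 = 0.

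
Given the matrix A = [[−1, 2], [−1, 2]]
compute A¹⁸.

[[−1, 2], [−1, 2]]

A² = A (a projection; rank 1, trace 1), so A¹⁸ = A.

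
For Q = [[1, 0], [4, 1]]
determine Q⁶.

Q = I + N where N = [[0, 0], [4, 0]] is strictly lower-triangular, so N² = 0.
(I + N)⁶ = I + 6·N = [[1, 0], [24, 1]].

[[1, 0], [24, 1]]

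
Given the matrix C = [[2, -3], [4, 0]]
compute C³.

[[-40, 24], [-32, -24]]

C² = [[-8, -6], [8, -12]]
C³ = [[-40, 24], [-32, -24]]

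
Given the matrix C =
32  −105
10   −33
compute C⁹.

[[121682, −424095], [40390, −140853]]

tr C = −1 and det C = −6, so the characteristic polynomial is λ² − (−1)λ + (−6) with roots 2 and −3.
Eigenvectors give P = [[7, 3], [2, 1]] with P⁻¹ = [[1, −3], [−2, 7]], and C = P·diag(2, −3)·P⁻¹.
Then C⁹ = P·diag(512, −19683)·P⁻¹ = [[3584, −59049], [1024, −19683]] · [[1, −3], [−2, 7]] = [[121682, −424095], [40390, −140853]].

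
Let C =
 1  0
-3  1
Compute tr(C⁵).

2

C = I + N where N = [[0, 0], [-3, 0]] is strictly lower-triangular, so N² = 0.
(I + N)⁵ = I + 5·N = [[1, 0], [-15, 1]].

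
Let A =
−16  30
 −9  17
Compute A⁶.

[[−314, 630], [−189, 379]]

tr A = 1 and det A = −2, so the characteristic polynomial is λ² − (1)λ + (−2) with roots 2 and −1.
Eigenvectors give P = [[5, −2], [3, −1]] with P⁻¹ = [[−1, 2], [−3, 5]], and A = P·diag(2, −1)·P⁻¹.
Then A⁶ = P·diag(64, 1)·P⁻¹ = [[320, −2], [192, −1]] · [[−1, 2], [−3, 5]] = [[−314, 630], [−189, 379]].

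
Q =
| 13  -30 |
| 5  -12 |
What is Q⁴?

[[211, -390], [65, -114]]

tr Q = 1 and det Q = -6, so the characteristic polynomial is λ² − (1)λ + (-6) with roots -2 and 3.
Eigenvectors give P = [[2, 3], [1, 1]] with P⁻¹ = [[-1, 3], [1, -2]], and Q = P·diag(-2, 3)·P⁻¹.
Then Q⁴ = P·diag(16, 81)·P⁻¹ = [[32, 243], [16, 81]] · [[-1, 3], [1, -2]] = [[211, -390], [65, -114]].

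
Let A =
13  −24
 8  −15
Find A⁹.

tr A = −2 and det A = −3, so the characteristic polynomial is λ² − (−2)λ + (−3) with roots −3 and 1.
Eigenvectors give P = [[3, 2], [2, 1]] with P⁻¹ = [[−1, 2], [2, −3]], and A = P·diag(−3, 1)·P⁻¹.
Then A⁹ = P·diag(−19683, 1)·P⁻¹ = [[−59049, 2], [−39366, 1]] · [[−1, 2], [2, −3]] = [[59053, −118104], [39368, −78735]].

[[59053, −118104], [39368, −78735]]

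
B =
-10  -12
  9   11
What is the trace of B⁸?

tr B = 1 and det B = -2, so the characteristic polynomial is λ² − (1)λ + (-2) with roots -1 and 2.
Eigenvectors give P = [[-4, 1], [3, -1]] with P⁻¹ = [[-1, -1], [-3, -4]], and B = P·diag(-1, 2)·P⁻¹.
Then B⁸ = P·diag(1, 256)·P⁻¹ = [[-4, 256], [3, -256]] · [[-1, -1], [-3, -4]] = [[-764, -1020], [765, 1021]].

257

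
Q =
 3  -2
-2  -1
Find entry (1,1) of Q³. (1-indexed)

47

Q² = [[13, -4], [-4, 5]]
Q³ = [[47, -22], [-22, 3]]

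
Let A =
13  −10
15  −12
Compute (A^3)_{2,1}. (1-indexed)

tr A = 1 and det A = −6, so the characteristic polynomial is λ² − (1)λ + (−6) with roots −2 and 3.
Eigenvectors give P = [[−2, 1], [−3, 1]] with P⁻¹ = [[1, −1], [3, −2]], and A = P·diag(−2, 3)·P⁻¹.
Then A^3 = P·diag(−8, 27)·P⁻¹ = [[16, 27], [24, 27]] · [[1, −1], [3, −2]] = [[97, −70], [105, −78]].

105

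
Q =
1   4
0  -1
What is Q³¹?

[[1, 4], [0, -1]]

Q² = I (check: tr Q = 0 and det Q = -1), so Q³¹ = Q since 31 is odd.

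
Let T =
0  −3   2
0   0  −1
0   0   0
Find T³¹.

T is strictly triangular, hence nilpotent: T³ = 0, so T³¹ = 0.

[[0, 0, 0], [0, 0, 0], [0, 0, 0]]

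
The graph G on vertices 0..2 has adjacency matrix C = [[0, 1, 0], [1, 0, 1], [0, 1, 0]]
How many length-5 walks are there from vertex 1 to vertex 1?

0

The number of length-5 walks from vertex 1 to vertex 1 is entry (1,1) of C^5, where C is the adjacency matrix.
C^2 = [[1, 0, 1], [0, 2, 0], [1, 0, 1]]
C^3 = [[0, 2, 0], [2, 0, 2], [0, 2, 0]]
C^4 = [[2, 0, 2], [0, 4, 0], [2, 0, 2]]
C^5 = [[0, 4, 0], [4, 0, 4], [0, 4, 0]]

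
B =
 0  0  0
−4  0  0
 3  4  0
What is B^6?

B is strictly triangular, hence nilpotent: B^3 = 0, so B^6 = 0.

[[0, 0, 0], [0, 0, 0], [0, 0, 0]]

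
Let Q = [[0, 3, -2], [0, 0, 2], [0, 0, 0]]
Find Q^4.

Q is strictly triangular, hence nilpotent: Q^3 = 0, so Q^4 = 0.

[[0, 0, 0], [0, 0, 0], [0, 0, 0]]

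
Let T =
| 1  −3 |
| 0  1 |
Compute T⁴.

[[1, −12], [0, 1]]

T = I + N where N = [[0, −3], [0, 0]] is strictly upper-triangular, so N² = 0.
(I + N)⁴ = I + 4·N = [[1, −12], [0, 1]].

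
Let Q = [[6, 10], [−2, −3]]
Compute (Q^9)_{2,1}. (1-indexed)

−1022

tr Q = 3 and det Q = 2, so the characteristic polynomial is λ² − (3)λ + (2) with roots 2 and 1.
Eigenvectors give P = [[5, −2], [−2, 1]] with P⁻¹ = [[1, 2], [2, 5]], and Q = P·diag(2, 1)·P⁻¹.
Then Q^9 = P·diag(512, 1)·P⁻¹ = [[2560, −2], [−1024, 1]] · [[1, 2], [2, 5]] = [[2556, 5110], [−1022, −2043]].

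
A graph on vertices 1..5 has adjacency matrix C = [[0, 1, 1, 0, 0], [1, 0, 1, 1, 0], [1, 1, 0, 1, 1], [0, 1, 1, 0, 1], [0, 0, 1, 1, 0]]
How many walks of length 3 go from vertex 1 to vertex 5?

3

The number of length-3 walks from vertex 1 to vertex 5 is entry (1,5) of C³, where C is the adjacency matrix.
C² = [[2, 1, 1, 2, 1], [1, 3, 2, 1, 2], [1, 2, 4, 2, 1], [2, 1, 2, 3, 1], [1, 2, 1, 1, 2]]
C³ = [[2, 5, 6, 3, 3], [5, 4, 7, 7, 3], [6, 7, 6, 7, 6], [3, 7, 7, 4, 5], [3, 3, 6, 5, 2]]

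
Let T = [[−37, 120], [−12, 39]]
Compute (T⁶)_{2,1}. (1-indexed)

tr T = 2 and det T = −3, so the characteristic polynomial is λ² − (2)λ + (−3) with roots −1 and 3.
Eigenvectors give P = [[−10, −3], [−3, −1]] with P⁻¹ = [[−1, 3], [3, −10]], and T = P·diag(−1, 3)·P⁻¹.
Then T⁶ = P·diag(1, 729)·P⁻¹ = [[−10, −2187], [−3, −729]] · [[−1, 3], [3, −10]] = [[−6551, 21840], [−2184, 7281]].

−2184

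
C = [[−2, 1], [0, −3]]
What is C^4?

C^2 = [[4, −5], [0, 9]]
C^3 = [[−8, 19], [0, −27]]
C^4 = [[16, −65], [0, 81]]

[[16, −65], [0, 81]]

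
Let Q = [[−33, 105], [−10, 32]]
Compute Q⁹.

tr Q = −1 and det Q = −6, so the characteristic polynomial is λ² − (−1)λ + (−6) with roots 2 and −3.
Eigenvectors give P = [[3, 7], [1, 2]] with P⁻¹ = [[−2, 7], [1, −3]], and Q = P·diag(2, −3)·P⁻¹.
Then Q⁹ = P·diag(512, −19683)·P⁻¹ = [[1536, −137781], [512, −39366]] · [[−2, 7], [1, −3]] = [[−140853, 424095], [−40390, 121682]].

[[−140853, 424095], [−40390, 121682]]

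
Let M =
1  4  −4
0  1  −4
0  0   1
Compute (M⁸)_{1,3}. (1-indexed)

−480

M = I + N where N = [[0, 4, −4], [0, 0, −4], [0, 0, 0]] is strictly upper-triangular, so N³ = 0.
(I + N)⁸ = I + 8·N + 28·N² = [[1, 32, −480], [0, 1, −32], [0, 0, 1]].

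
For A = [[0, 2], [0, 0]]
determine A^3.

[[0, 0], [0, 0]]

A is strictly triangular, hence nilpotent: A^2 = 0, so A^3 = 0.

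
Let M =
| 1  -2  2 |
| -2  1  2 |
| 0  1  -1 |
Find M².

[[5, -2, -4], [-4, 7, -4], [-2, 0, 3]]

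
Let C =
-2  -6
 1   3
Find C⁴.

C² = C (a projection; rank 1, trace 1), so C⁴ = C.

[[-2, -6], [1, 3]]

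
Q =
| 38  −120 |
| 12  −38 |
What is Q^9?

tr Q = 0 and det Q = −4, so the characteristic polynomial is λ² − (0)λ + (−4) with roots −2 and 2.
Eigenvectors give P = [[−3, −10], [−1, −3]] with P⁻¹ = [[3, −10], [−1, 3]], and Q = P·diag(−2, 2)·P⁻¹.
Then Q^9 = P·diag(−512, 512)·P⁻¹ = [[1536, −5120], [512, −1536]] · [[3, −10], [−1, 3]] = [[9728, −30720], [3072, −9728]].

[[9728, −30720], [3072, −9728]]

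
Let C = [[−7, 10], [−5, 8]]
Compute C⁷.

tr C = 1 and det C = −6, so the characteristic polynomial is λ² − (1)λ + (−6) with roots 3 and −2.
Eigenvectors give P = [[1, 2], [1, 1]] with P⁻¹ = [[−1, 2], [1, −1]], and C = P·diag(3, −2)·P⁻¹.
Then C⁷ = P·diag(2187, −128)·P⁻¹ = [[2187, −256], [2187, −128]] · [[−1, 2], [1, −1]] = [[−2443, 4630], [−2315, 4502]].

[[−2443, 4630], [−2315, 4502]]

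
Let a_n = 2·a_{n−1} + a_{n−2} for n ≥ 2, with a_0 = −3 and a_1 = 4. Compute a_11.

15830

With companion matrix B = [[2, 1], [1, 0]], [a_n, a_{n−1}]ᵀ = B·[a_{n−1}, a_{n−2}]ᵀ, so [a_11, a_10]ᵀ = B¹⁰·[a_1, a_0]ᵀ.
B¹⁰ = [[5741, 2378], [2378, 985]], giving [a_11, a_10]ᵀ = [[15830], [6557]].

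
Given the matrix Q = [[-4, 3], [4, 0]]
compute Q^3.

[[-160, 84], [112, -48]]

Q^2 = [[28, -12], [-16, 12]]
Q^3 = [[-160, 84], [112, -48]]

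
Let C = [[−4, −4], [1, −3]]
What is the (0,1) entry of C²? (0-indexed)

28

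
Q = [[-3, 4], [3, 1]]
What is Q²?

[[21, -8], [-6, 13]]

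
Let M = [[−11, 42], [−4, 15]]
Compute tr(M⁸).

6562

tr M = 4 and det M = 3, so the characteristic polynomial is λ² − (4)λ + (3) with roots 3 and 1.
Eigenvectors give P = [[−3, 7], [−1, 2]] with P⁻¹ = [[2, −7], [1, −3]], and M = P·diag(3, 1)·P⁻¹.
Then M⁸ = P·diag(6561, 1)·P⁻¹ = [[−19683, 7], [−6561, 2]] · [[2, −7], [1, −3]] = [[−39359, 137760], [−13120, 45921]].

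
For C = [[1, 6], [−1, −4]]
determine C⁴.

tr C = −3 and det C = 2, so the characteristic polynomial is λ² − (−3)λ + (2) with roots −2 and −1.
Eigenvectors give P = [[2, 3], [−1, −1]] with P⁻¹ = [[−1, −3], [1, 2]], and C = P·diag(−2, −1)·P⁻¹.
Then C⁴ = P·diag(16, 1)·P⁻¹ = [[32, 3], [−16, −1]] · [[−1, −3], [1, 2]] = [[−29, −90], [15, 46]].

[[−29, −90], [15, 46]]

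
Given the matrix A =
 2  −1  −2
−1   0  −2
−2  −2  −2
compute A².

[[9, 2, 2], [2, 5, 6], [2, 6, 12]]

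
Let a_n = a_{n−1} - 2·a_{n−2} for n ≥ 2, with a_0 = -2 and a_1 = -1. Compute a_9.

5

With companion matrix M = [[1, -2], [1, 0]], [a_n, a_{n−1}]ᵀ = M·[a_{n−1}, a_{n−2}]ᵀ, so [a_9, a_8]ᵀ = M⁸·[a_1, a_0]ᵀ.
M⁸ = [[-17, 6], [-3, -14]], giving [a_9, a_8]ᵀ = [[5], [31]].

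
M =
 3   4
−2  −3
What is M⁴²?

[[1, 0], [0, 1]]

M² = I (check: tr M = 0 and det M = −1), so M⁴² = I since 42 is even.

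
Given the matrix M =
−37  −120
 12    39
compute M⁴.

[[−719, −2400], [240, 801]]

tr M = 2 and det M = −3, so the characteristic polynomial is λ² − (2)λ + (−3) with roots −1 and 3.
Eigenvectors give P = [[10, −3], [−3, 1]] with P⁻¹ = [[1, 3], [3, 10]], and M = P·diag(−1, 3)·P⁻¹.
Then M⁴ = P·diag(1, 81)·P⁻¹ = [[10, −243], [−3, 81]] · [[1, 3], [3, 10]] = [[−719, −2400], [240, 801]].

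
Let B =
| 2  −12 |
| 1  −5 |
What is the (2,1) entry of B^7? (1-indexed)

127

tr B = −3 and det B = 2, so the characteristic polynomial is λ² − (−3)λ + (2) with roots −1 and −2.
Eigenvectors give P = [[4, 3], [1, 1]] with P⁻¹ = [[1, −3], [−1, 4]], and B = P·diag(−1, −2)·P⁻¹.
Then B^7 = P·diag(−1, −128)·P⁻¹ = [[−4, −384], [−1, −128]] · [[1, −3], [−1, 4]] = [[380, −1524], [127, −509]].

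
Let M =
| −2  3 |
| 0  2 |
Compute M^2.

[[4, 0], [0, 4]]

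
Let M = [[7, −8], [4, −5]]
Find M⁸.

tr M = 2 and det M = −3, so the characteristic polynomial is λ² − (2)λ + (−3) with roots −1 and 3.
Eigenvectors give P = [[−1, −2], [−1, −1]] with P⁻¹ = [[1, −2], [−1, 1]], and M = P·diag(−1, 3)·P⁻¹.
Then M⁸ = P·diag(1, 6561)·P⁻¹ = [[−1, −13122], [−1, −6561]] · [[1, −2], [−1, 1]] = [[13121, −13120], [6560, −6559]].

[[13121, −13120], [6560, −6559]]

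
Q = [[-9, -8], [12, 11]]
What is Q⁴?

[[-159, -160], [240, 241]]

tr Q = 2 and det Q = -3, so the characteristic polynomial is λ² − (2)λ + (-3) with roots 3 and -1.
Eigenvectors give P = [[-2, -1], [3, 1]] with P⁻¹ = [[1, 1], [-3, -2]], and Q = P·diag(3, -1)·P⁻¹.
Then Q⁴ = P·diag(81, 1)·P⁻¹ = [[-162, -1], [243, 1]] · [[1, 1], [-3, -2]] = [[-159, -160], [240, 241]].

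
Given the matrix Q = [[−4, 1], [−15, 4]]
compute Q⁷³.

Q² = I (check: tr Q = 0 and det Q = −1), so Q⁷³ = Q since 73 is odd.

[[−4, 1], [−15, 4]]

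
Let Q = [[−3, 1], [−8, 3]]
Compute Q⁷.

[[−3, 1], [−8, 3]]

Q² = I (check: tr Q = 0 and det Q = −1), so Q⁷ = Q since 7 is odd.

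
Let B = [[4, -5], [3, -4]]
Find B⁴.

[[1, 0], [0, 1]]

B² = I (check: tr B = 0 and det B = -1), so B⁴ = I since 4 is even.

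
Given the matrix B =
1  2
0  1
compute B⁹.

[[1, 18], [0, 1]]

B = I + N where N = [[0, 2], [0, 0]] is strictly upper-triangular, so N² = 0.
(I + N)⁹ = I + 9·N = [[1, 18], [0, 1]].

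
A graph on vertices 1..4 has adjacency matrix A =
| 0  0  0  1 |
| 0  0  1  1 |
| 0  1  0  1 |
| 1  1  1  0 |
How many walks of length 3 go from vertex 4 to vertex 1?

The number of length-3 walks from vertex 4 to vertex 1 is entry (4,1) of A³, where A is the adjacency matrix.
A² = [[1, 1, 1, 0], [1, 2, 1, 1], [1, 1, 2, 1], [0, 1, 1, 3]]
A³ = [[0, 1, 1, 3], [1, 2, 3, 4], [1, 3, 2, 4], [3, 4, 4, 2]]

3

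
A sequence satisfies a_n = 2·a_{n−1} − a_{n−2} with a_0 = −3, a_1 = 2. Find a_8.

With companion matrix Q = [[2, −1], [1, 0]], [a_n, a_{n−1}]ᵀ = Q·[a_{n−1}, a_{n−2}]ᵀ, so [a_8, a_7]ᵀ = Q^7·[a_1, a_0]ᵀ.
Q^7 = [[8, −7], [7, −6]], giving [a_8, a_7]ᵀ = [[37], [32]].

37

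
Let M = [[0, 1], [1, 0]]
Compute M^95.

[[0, 1], [1, 0]]

M² = I (check: tr M = 0 and det M = −1), so M^95 = M since 95 is odd.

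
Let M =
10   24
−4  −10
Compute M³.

[[40, 96], [−16, −40]]

tr M = 0 and det M = −4, so the characteristic polynomial is λ² − (0)λ + (−4) with roots −2 and 2.
Eigenvectors give P = [[2, −3], [−1, 1]] with P⁻¹ = [[−1, −3], [−1, −2]], and M = P·diag(−2, 2)·P⁻¹.
Then M³ = P·diag(−8, 8)·P⁻¹ = [[−16, −24], [8, 8]] · [[−1, −3], [−1, −2]] = [[40, 96], [−16, −40]].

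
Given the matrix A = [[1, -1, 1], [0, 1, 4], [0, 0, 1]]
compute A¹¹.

A = I + N where N = [[0, -1, 1], [0, 0, 4], [0, 0, 0]] is strictly upper-triangular, so N³ = 0.
(I + N)¹¹ = I + 11·N + 55·N² = [[1, -11, -209], [0, 1, 44], [0, 0, 1]].

[[1, -11, -209], [0, 1, 44], [0, 0, 1]]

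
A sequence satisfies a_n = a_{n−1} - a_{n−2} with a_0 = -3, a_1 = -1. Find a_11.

With companion matrix B = [[1, -1], [1, 0]], [a_n, a_{n−1}]ᵀ = B·[a_{n−1}, a_{n−2}]ᵀ, so [a_11, a_10]ᵀ = B^10·[a_1, a_0]ᵀ.
B^10 = [[-1, 1], [-1, 0]], giving [a_11, a_10]ᵀ = [[-2], [1]].

-2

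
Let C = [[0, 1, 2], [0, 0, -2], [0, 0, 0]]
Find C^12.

C is strictly triangular, hence nilpotent: C^3 = 0, so C^12 = 0.

[[0, 0, 0], [0, 0, 0], [0, 0, 0]]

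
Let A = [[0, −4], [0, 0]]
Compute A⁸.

[[0, 0], [0, 0]]

A is strictly triangular, hence nilpotent: A² = 0, so A⁸ = 0.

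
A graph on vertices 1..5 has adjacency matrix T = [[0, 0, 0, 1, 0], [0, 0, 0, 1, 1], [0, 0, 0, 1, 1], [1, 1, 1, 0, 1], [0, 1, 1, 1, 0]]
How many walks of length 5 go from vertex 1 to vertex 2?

The number of length-5 walks from vertex 1 to vertex 2 is entry (1,2) of T⁵, where T is the adjacency matrix.
T² = [[1, 1, 1, 0, 1], [1, 2, 2, 1, 1], [1, 2, 2, 1, 1], [0, 1, 1, 4, 2], [1, 1, 1, 2, 3]]
T³ = [[0, 1, 1, 4, 2], [1, 2, 2, 6, 5], [1, 2, 2, 6, 5], [4, 6, 6, 4, 6], [2, 5, 5, 6, 4]]
T⁴ = [[4, 6, 6, 4, 6], [6, 11, 11, 10, 10], [6, 11, 11, 10, 10], [4, 10, 10, 22, 16], [6, 10, 10, 16, 16]]
T⁵ = [[4, 10, 10, 22, 16], [10, 20, 20, 38, 32], [10, 20, 20, 38, 32], [22, 38, 38, 40, 42], [16, 32, 32, 42, 36]]

10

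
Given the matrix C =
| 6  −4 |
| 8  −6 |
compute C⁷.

[[384, −256], [512, −384]]

tr C = 0 and det C = −4, so the characteristic polynomial is λ² − (0)λ + (−4) with roots −2 and 2.
Eigenvectors give P = [[−1, 1], [−2, 1]] with P⁻¹ = [[1, −1], [2, −1]], and C = P·diag(−2, 2)·P⁻¹.
Then C⁷ = P·diag(−128, 128)·P⁻¹ = [[128, 128], [256, 128]] · [[1, −1], [2, −1]] = [[384, −256], [512, −384]].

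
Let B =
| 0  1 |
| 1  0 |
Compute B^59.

[[0, 1], [1, 0]]

B² = I (check: tr B = 0 and det B = -1), so B^59 = B since 59 is odd.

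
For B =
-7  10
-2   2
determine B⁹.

tr B = -5 and det B = 6, so the characteristic polynomial is λ² − (-5)λ + (6) with roots -3 and -2.
Eigenvectors give P = [[5, 2], [2, 1]] with P⁻¹ = [[1, -2], [-2, 5]], and B = P·diag(-3, -2)·P⁻¹.
Then B⁹ = P·diag(-19683, -512)·P⁻¹ = [[-98415, -1024], [-39366, -512]] · [[1, -2], [-2, 5]] = [[-96367, 191710], [-38342, 76172]].

[[-96367, 191710], [-38342, 76172]]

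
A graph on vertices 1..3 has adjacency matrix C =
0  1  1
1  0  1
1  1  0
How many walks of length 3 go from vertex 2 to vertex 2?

2

The number of length-3 walks from vertex 2 to vertex 2 is entry (2,2) of C³, where C is the adjacency matrix.
C² = [[2, 1, 1], [1, 2, 1], [1, 1, 2]]
C³ = [[2, 3, 3], [3, 2, 3], [3, 3, 2]]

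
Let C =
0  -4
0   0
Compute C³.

C is strictly triangular, hence nilpotent: C² = 0, so C³ = 0.

[[0, 0], [0, 0]]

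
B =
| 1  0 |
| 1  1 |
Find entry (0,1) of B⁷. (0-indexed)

B = I + N where N = [[0, 0], [1, 0]] is strictly lower-triangular, so N² = 0.
(I + N)⁷ = I + 7·N = [[1, 0], [7, 1]].

0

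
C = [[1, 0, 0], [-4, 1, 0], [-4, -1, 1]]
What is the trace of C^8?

C = I + N where N = [[0, 0, 0], [-4, 0, 0], [-4, -1, 0]] is strictly lower-triangular, so N^3 = 0.
(I + N)^8 = I + 8·N + 28·N^2 = [[1, 0, 0], [-32, 1, 0], [80, -8, 1]].

3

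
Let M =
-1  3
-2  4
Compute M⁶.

tr M = 3 and det M = 2, so the characteristic polynomial is λ² − (3)λ + (2) with roots 2 and 1.
Eigenvectors give P = [[1, 3], [1, 2]] with P⁻¹ = [[-2, 3], [1, -1]], and M = P·diag(2, 1)·P⁻¹.
Then M⁶ = P·diag(64, 1)·P⁻¹ = [[64, 3], [64, 2]] · [[-2, 3], [1, -1]] = [[-125, 189], [-126, 190]].

[[-125, 189], [-126, 190]]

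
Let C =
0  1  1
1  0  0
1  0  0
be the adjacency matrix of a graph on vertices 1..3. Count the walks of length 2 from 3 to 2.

1

The number of length-2 walks from vertex 3 to vertex 2 is entry (3,2) of C², where C is the adjacency matrix.
C² = [[2, 0, 0], [0, 1, 1], [0, 1, 1]]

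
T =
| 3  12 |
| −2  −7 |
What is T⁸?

tr T = −4 and det T = 3, so the characteristic polynomial is λ² − (−4)λ + (3) with roots −3 and −1.
Eigenvectors give P = [[2, 3], [−1, −1]] with P⁻¹ = [[−1, −3], [1, 2]], and T = P·diag(−3, −1)·P⁻¹.
Then T⁸ = P·diag(6561, 1)·P⁻¹ = [[13122, 3], [−6561, −1]] · [[−1, −3], [1, 2]] = [[−13119, −39360], [6560, 19681]].

[[−13119, −39360], [6560, 19681]]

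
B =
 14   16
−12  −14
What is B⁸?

tr B = 0 and det B = −4, so the characteristic polynomial is λ² − (0)λ + (−4) with roots −2 and 2.
Eigenvectors give P = [[−1, 4], [1, −3]] with P⁻¹ = [[3, 4], [1, 1]], and B = P·diag(−2, 2)·P⁻¹.
Then B⁸ = P·diag(256, 256)·P⁻¹ = [[−256, 1024], [256, −768]] · [[3, 4], [1, 1]] = [[256, 0], [0, 256]].

[[256, 0], [0, 256]]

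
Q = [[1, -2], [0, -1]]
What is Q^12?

[[1, 0], [0, 1]]

Q² = I (check: tr Q = 0 and det Q = -1), so Q^12 = I since 12 is even.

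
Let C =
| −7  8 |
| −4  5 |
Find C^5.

[[−487, 488], [−244, 245]]

tr C = −2 and det C = −3, so the characteristic polynomial is λ² − (−2)λ + (−3) with roots 1 and −3.
Eigenvectors give P = [[−1, −2], [−1, −1]] with P⁻¹ = [[1, −2], [−1, 1]], and C = P·diag(1, −3)·P⁻¹.
Then C^5 = P·diag(1, −243)·P⁻¹ = [[−1, 486], [−1, 243]] · [[1, −2], [−1, 1]] = [[−487, 488], [−244, 245]].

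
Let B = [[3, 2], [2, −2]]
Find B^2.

[[13, 2], [2, 8]]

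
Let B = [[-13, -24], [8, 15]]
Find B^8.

[[-19679, -39360], [13120, 26241]]

tr B = 2 and det B = -3, so the characteristic polynomial is λ² − (2)λ + (-3) with roots -1 and 3.
Eigenvectors give P = [[-2, 3], [1, -2]] with P⁻¹ = [[-2, -3], [-1, -2]], and B = P·diag(-1, 3)·P⁻¹.
Then B^8 = P·diag(1, 6561)·P⁻¹ = [[-2, 19683], [1, -13122]] · [[-2, -3], [-1, -2]] = [[-19679, -39360], [13120, 26241]].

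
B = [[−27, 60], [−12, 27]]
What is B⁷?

[[−19683, 43740], [−8748, 19683]]

tr B = 0 and det B = −9, so the characteristic polynomial is λ² − (0)λ + (−9) with roots −3 and 3.
Eigenvectors give P = [[5, 2], [2, 1]] with P⁻¹ = [[1, −2], [−2, 5]], and B = P·diag(−3, 3)·P⁻¹.
Then B⁷ = P·diag(−2187, 2187)·P⁻¹ = [[−10935, 4374], [−4374, 2187]] · [[1, −2], [−2, 5]] = [[−19683, 43740], [−8748, 19683]].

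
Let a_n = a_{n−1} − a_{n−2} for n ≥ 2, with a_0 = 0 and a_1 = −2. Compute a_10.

With companion matrix M = [[1, −1], [1, 0]], [a_n, a_{n−1}]ᵀ = M·[a_{n−1}, a_{n−2}]ᵀ, so [a_10, a_9]ᵀ = M⁹·[a_1, a_0]ᵀ.
M⁹ = [[−1, 0], [0, −1]], giving [a_10, a_9]ᵀ = [[2], [0]].

2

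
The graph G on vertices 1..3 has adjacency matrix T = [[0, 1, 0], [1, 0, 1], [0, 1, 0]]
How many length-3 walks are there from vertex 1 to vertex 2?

The number of length-3 walks from vertex 1 to vertex 2 is entry (1,2) of T^3, where T is the adjacency matrix.
T^2 = [[1, 0, 1], [0, 2, 0], [1, 0, 1]]
T^3 = [[0, 2, 0], [2, 0, 2], [0, 2, 0]]

2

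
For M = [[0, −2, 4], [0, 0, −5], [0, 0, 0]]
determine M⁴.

M is strictly triangular, hence nilpotent: M³ = 0, so M⁴ = 0.

[[0, 0, 0], [0, 0, 0], [0, 0, 0]]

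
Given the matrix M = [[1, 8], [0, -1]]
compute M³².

M² = I (check: tr M = 0 and det M = -1), so M³² = I since 32 is even.

[[1, 0], [0, 1]]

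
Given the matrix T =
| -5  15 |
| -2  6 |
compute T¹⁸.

[[-5, 15], [-2, 6]]

T² = T (a projection; rank 1, trace 1), so T¹⁸ = T.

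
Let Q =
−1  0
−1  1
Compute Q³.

[[−1, 0], [−1, 1]]

Q² = [[1, 0], [0, 1]]
Q³ = [[−1, 0], [−1, 1]]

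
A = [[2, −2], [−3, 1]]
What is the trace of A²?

17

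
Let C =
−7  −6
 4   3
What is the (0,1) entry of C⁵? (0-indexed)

tr C = −4 and det C = 3, so the characteristic polynomial is λ² − (−4)λ + (3) with roots −3 and −1.
Eigenvectors give P = [[3, −1], [−2, 1]] with P⁻¹ = [[1, 1], [2, 3]], and C = P·diag(−3, −1)·P⁻¹.
Then C⁵ = P·diag(−243, −1)·P⁻¹ = [[−729, 1], [486, −1]] · [[1, 1], [2, 3]] = [[−727, −726], [484, 483]].

−726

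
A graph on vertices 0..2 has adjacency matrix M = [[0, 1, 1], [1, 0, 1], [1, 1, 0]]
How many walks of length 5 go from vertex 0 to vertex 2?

11

The number of length-5 walks from vertex 0 to vertex 2 is entry (0,2) of M⁵, where M is the adjacency matrix.
M² = [[2, 1, 1], [1, 2, 1], [1, 1, 2]]
M³ = [[2, 3, 3], [3, 2, 3], [3, 3, 2]]
M⁴ = [[6, 5, 5], [5, 6, 5], [5, 5, 6]]
M⁵ = [[10, 11, 11], [11, 10, 11], [11, 11, 10]]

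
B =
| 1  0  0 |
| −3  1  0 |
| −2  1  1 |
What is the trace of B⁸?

3

B = I + N where N = [[0, 0, 0], [−3, 0, 0], [−2, 1, 0]] is strictly lower-triangular, so N³ = 0.
(I + N)⁸ = I + 8·N + 28·N² = [[1, 0, 0], [−24, 1, 0], [−100, 8, 1]].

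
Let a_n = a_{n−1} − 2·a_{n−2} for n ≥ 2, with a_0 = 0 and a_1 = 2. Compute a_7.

14

With companion matrix A = [[1, −2], [1, 0]], [a_n, a_{n−1}]ᵀ = A·[a_{n−1}, a_{n−2}]ᵀ, so [a_7, a_6]ᵀ = A⁶·[a_1, a_0]ᵀ.
A⁶ = [[7, −10], [5, 2]], giving [a_7, a_6]ᵀ = [[14], [10]].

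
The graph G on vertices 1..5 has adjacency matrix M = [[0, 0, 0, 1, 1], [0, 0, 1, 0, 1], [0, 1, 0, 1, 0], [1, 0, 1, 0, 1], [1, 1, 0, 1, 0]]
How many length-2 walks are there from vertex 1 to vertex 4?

1

The number of length-2 walks from vertex 1 to vertex 4 is entry (1,4) of M^2, where M is the adjacency matrix.
M^2 = [[2, 1, 1, 1, 1], [1, 2, 0, 2, 0], [1, 0, 2, 0, 2], [1, 2, 0, 3, 1], [1, 0, 2, 1, 3]]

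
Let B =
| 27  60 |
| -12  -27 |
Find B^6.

[[729, 0], [0, 729]]

tr B = 0 and det B = -9, so the characteristic polynomial is λ² − (0)λ + (-9) with roots -3 and 3.
Eigenvectors give P = [[2, -5], [-1, 2]] with P⁻¹ = [[-2, -5], [-1, -2]], and B = P·diag(-3, 3)·P⁻¹.
Then B^6 = P·diag(729, 729)·P⁻¹ = [[1458, -3645], [-729, 1458]] · [[-2, -5], [-1, -2]] = [[729, 0], [0, 729]].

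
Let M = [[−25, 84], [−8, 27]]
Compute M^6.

tr M = 2 and det M = −3, so the characteristic polynomial is λ² − (2)λ + (−3) with roots −1 and 3.
Eigenvectors give P = [[7, 3], [2, 1]] with P⁻¹ = [[1, −3], [−2, 7]], and M = P·diag(−1, 3)·P⁻¹.
Then M^6 = P·diag(1, 729)·P⁻¹ = [[7, 2187], [2, 729]] · [[1, −3], [−2, 7]] = [[−4367, 15288], [−1456, 5097]].

[[−4367, 15288], [−1456, 5097]]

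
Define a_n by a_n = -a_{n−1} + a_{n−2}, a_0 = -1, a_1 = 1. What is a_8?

With companion matrix B = [[-1, 1], [1, 0]], [a_n, a_{n−1}]ᵀ = B·[a_{n−1}, a_{n−2}]ᵀ, so [a_8, a_7]ᵀ = B⁷·[a_1, a_0]ᵀ.
B⁷ = [[-21, 13], [13, -8]], giving [a_8, a_7]ᵀ = [[-34], [21]].

-34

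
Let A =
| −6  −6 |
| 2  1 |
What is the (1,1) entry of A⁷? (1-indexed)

tr A = −5 and det A = 6, so the characteristic polynomial is λ² − (−5)λ + (6) with roots −3 and −2.
Eigenvectors give P = [[−2, −3], [1, 2]] with P⁻¹ = [[−2, −3], [1, 2]], and A = P·diag(−3, −2)·P⁻¹.
Then A⁷ = P·diag(−2187, −128)·P⁻¹ = [[4374, 384], [−2187, −256]] · [[−2, −3], [1, 2]] = [[−8364, −12354], [4118, 6049]].

−8364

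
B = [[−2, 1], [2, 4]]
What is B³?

[[−8, 14], [28, 76]]

B² = [[6, 2], [4, 18]]
B³ = [[−8, 14], [28, 76]]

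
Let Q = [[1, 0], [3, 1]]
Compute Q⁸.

[[1, 0], [24, 1]]

Q = I + N where N = [[0, 0], [3, 0]] is strictly lower-triangular, so N² = 0.
(I + N)⁸ = I + 8·N = [[1, 0], [24, 1]].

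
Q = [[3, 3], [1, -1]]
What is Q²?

[[12, 6], [2, 4]]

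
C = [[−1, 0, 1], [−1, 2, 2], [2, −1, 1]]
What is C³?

C² = [[3, −1, 0], [3, 2, 5], [1, −3, 1]]
C³ = [[−2, −2, 1], [5, −1, 12], [4, −7, −4]]

[[−2, −2, 1], [5, −1, 12], [4, −7, −4]]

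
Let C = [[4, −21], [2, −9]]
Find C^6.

tr C = −5 and det C = 6, so the characteristic polynomial is λ² − (−5)λ + (6) with roots −2 and −3.
Eigenvectors give P = [[7, 3], [2, 1]] with P⁻¹ = [[1, −3], [−2, 7]], and C = P·diag(−2, −3)·P⁻¹.
Then C^6 = P·diag(64, 729)·P⁻¹ = [[448, 2187], [128, 729]] · [[1, −3], [−2, 7]] = [[−3926, 13965], [−1330, 4719]].

[[−3926, 13965], [−1330, 4719]]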